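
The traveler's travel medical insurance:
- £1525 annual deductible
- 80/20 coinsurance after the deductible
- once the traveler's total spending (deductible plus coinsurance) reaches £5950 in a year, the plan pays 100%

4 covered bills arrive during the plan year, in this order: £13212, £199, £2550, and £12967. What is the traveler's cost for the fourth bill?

£1537.80

#1 (£13212): £1525 to deductible, leaving £11687; coinsurance £11687 × 20% = £2337.40. Traveler owes £3862.40 (running OOP £3862.40).
#2 (£199): 20% coinsurance on £199 = £39.80. Traveler pays £39.80; OOP now £3902.20.
#3 (£2550): 20% coinsurance on £2550 = £510. Traveler pays £510; OOP now £4412.20.
#4 (£12967): 20% coinsurance on £12967 = £2593.40. That would push OOP to £7005.60, over the £5950 cap, so traveler pays £5950 − £4412.20 = £1537.80.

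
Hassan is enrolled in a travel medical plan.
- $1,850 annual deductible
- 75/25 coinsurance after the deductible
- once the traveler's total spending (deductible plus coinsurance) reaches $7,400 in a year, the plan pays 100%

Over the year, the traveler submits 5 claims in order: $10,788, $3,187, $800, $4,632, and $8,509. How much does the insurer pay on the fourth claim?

Bill 1, $10,788: deductible takes $1,850, $8,938 remains; 25% of $8,938 = $2,234.50. Traveler pays $4,084.50; OOP now $4,084.50. Insurer: $10,788 − $4,084.50 = $6,703.50.
Bill 2, $3,187: deductible met; 25% of $3,187 = $796.75. Traveler pays $796.75; OOP now $4,881.25. Plan pays $3,187 − $796.75 = $2,390.25.
Bill 3, $800: 25% coinsurance on $800 = $200. Traveler owes $200 (running OOP $5,081.25). Plan pays $800 − $200 = $600.
Bill 4, $4,632: 25% coinsurance on $4,632 = $1,158. Traveler owes $1,158 (running OOP $6,239.25). Insurer: $4,632 − $1,158 = $3,474.

$3,474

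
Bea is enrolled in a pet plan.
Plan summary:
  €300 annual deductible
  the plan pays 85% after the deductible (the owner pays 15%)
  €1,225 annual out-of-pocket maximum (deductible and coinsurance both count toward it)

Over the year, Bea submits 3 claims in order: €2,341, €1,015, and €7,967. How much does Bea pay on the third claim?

€466.60

Claim 1 (€2,341): €300 finishes the deductible; €2,041 goes to coinsurance; owner's 15% is €306.15. Owner owes €606.15 (running OOP €606.15).
Claim 2 (€1,015): deductible met; 15% of €1,015 = €152.25. Cost to owner: €152.25. OOP to date €758.40.
Claim 3 (€7,967): deductible already satisfied, so owner's share is 15% × €7,967 = €1,195.05. Adding that to €758.40 gives €1,953.45, past the €1,225 cap; owner pays only €1,225 − €758.40 = €466.60.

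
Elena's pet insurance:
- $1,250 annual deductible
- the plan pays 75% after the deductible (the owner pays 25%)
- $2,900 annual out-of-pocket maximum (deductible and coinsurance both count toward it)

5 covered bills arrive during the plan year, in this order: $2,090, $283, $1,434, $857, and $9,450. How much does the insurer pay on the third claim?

$1,075.50

Bill 1, $2,090: deductible takes $1,250, $840 remains; owner's 25% is $210. Owner owes $1,460 (running OOP $1,460). Plan pays $2,090 − $1,460 = $630.
Bill 2, $283: 25% coinsurance on $283 = $70.75. Owner owes $70.75 (running OOP $1,530.75). Plan pays $283 − $70.75 = $212.25.
Bill 3, $1,434: 25% coinsurance on $1,434 = $358.50. Owner pays $358.50; OOP now $1,889.25. Insurer: $1,434 − $358.50 = $1,075.50.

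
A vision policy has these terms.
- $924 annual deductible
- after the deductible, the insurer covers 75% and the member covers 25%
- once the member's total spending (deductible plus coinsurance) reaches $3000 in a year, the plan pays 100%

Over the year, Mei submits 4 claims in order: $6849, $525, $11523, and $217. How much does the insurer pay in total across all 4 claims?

Bill 1, $6849: deductible takes $924, $5925 remains; 25% of $5925 = $1481.25. Member owes $2405.25 (running OOP $2405.25). Insurer: $6849 − $2405.25 = $4443.75.
Bill 2, $525: 25% coinsurance on $525 = $131.25. Member pays $131.25; OOP now $2536.50. Insurer: $525 − $131.25 = $393.75.
Bill 3, $11523: deductible met; 25% of $11523 = $2880.75. OOP would hit $5417.25 > $3000, so the cap limits the member to $3000 − $2536.50 = $463.50. Insurer: $11523 − $463.50 = $11059.50.
Bill 4, $217: deductible already satisfied, so member's share is 25% × $217 = $54.25. That would push OOP to $3054.25, over the $3000 cap, so member pays $3000 − $3000 = $0. Plan pays $217 − $0 = $217.
Insurer total = bills − member's total = $19114 − $3000 = $16114.

$16114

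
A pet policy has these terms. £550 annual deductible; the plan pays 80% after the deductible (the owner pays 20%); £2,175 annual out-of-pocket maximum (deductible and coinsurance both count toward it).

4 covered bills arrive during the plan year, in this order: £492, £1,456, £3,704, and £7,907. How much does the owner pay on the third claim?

Claim 1 — £492: fully absorbed by the deductible. Owner owes £492 (running OOP £492).
Claim 2 — £1,456: deductible takes £58, £1,398 remains; 20% of £1,398 = £279.60. Owner pays £337.60; OOP now £829.60.
Claim 3 — £3,704: deductible met; 20% of £3,704 = £740.80. Owner pays £740.80; OOP now £1,570.40.

£740.80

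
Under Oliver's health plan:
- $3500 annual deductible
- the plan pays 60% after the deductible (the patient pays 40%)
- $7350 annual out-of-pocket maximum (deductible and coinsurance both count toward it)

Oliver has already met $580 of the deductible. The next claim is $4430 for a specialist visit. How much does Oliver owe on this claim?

Remaining deductible: $3500 − $580 = $2920.
After the $2920 deductible portion, $4430 − $2920 = $1510 is subject to coinsurance.
Coinsurance: $1510 × 40% = $604.
That puts the patient's cost at $2920 + $604 = $3524 before any cap.
Total out-of-pocket so far would be $580 + $3524 = $4104, below the $7350 cap — no reduction.

$3524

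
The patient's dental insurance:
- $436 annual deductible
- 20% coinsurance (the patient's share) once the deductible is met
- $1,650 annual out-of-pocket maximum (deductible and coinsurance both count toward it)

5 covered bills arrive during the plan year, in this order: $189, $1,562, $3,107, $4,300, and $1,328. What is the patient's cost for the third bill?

$621.40

Claim 1 — $189: entire amount goes to the deductible. Patient owes $189 (running OOP $189).
Claim 2 — $1,562: $247 finishes the deductible; $1,315 goes to coinsurance; patient's 20% is $263. Patient pays $510; OOP now $699.
Claim 3 — $3,107: 20% coinsurance on $3,107 = $621.40. Cost to patient: $621.40. OOP to date $1,320.40.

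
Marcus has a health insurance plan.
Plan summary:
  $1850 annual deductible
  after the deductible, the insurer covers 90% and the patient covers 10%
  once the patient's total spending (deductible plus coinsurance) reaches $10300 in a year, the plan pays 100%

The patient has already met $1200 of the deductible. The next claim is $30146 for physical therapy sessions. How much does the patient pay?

$3599.60

$1200 of the $1850 deductible is already met, leaving $650.
After the $650 deductible portion, $30146 − $650 = $29496 is subject to coinsurance.
Coinsurance: $29496 × 10% = $2949.60.
So the patient owes $650 + $2949.60 = $3599.60 before any cap.
Total out-of-pocket so far would be $1200 + $3599.60 = $4799.60, below the $10300 cap — no reduction.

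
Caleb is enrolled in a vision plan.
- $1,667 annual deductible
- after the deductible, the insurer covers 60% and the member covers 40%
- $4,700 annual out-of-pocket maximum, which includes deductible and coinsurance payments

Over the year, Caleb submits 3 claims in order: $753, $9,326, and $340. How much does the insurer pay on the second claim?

$5,379

Claim 1 — $753: all of it applies to the deductible. Member pays $753; OOP now $753. Plan pays $753 − $753 = $0.
Claim 2 — $9,326: $914 to deductible, leaving $8,412; coinsurance $8,412 × 40% = $3,364.80. Claim cost before the cap: $914 + $3,364.80 = $4,278.80. That would push OOP to $5,031.80, over the $4,700 cap, so member pays $4,700 − $753 = $3,947. Insurer: $9,326 − $3,947 = $5,379.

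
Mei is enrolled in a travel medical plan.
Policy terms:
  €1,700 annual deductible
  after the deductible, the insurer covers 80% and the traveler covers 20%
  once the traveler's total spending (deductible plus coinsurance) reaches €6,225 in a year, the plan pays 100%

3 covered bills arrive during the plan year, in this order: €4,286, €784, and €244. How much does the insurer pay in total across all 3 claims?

Bill 1, €4,286: deductible takes €1,700, €2,586 remains; traveler's 20% is €517.20. Traveler owes €2,217.20 (running OOP €2,217.20). Plan pays €4,286 − €2,217.20 = €2,068.80.
Bill 2, €784: deductible already satisfied, so traveler's share is 20% × €784 = €156.80. Cost to traveler: €156.80. OOP to date €2,374. Insurer: €784 − €156.80 = €627.20.
Bill 3, €244: deductible already satisfied, so traveler's share is 20% × €244 = €48.80. Cost to traveler: €48.80. OOP to date €2,422.80. Plan pays €244 − €48.80 = €195.20.
Insurer total: €2,068.80 + €627.20 + €195.20 = €2,891.20.

€2,891.20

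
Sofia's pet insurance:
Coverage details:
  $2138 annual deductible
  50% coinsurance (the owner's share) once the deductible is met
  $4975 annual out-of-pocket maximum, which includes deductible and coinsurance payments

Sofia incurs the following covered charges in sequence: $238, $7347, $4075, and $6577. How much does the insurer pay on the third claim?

#1 ($238): entire amount goes to the deductible. Cost to owner: $238. OOP to date $238. Plan pays $238 − $238 = $0.
#2 ($7347): $1900 finishes the deductible; $5447 goes to coinsurance; owner's 50% is $2723.50. Owner owes $4623.50 (running OOP $4861.50). Plan pays $7347 − $4623.50 = $2723.50.
#3 ($4075): 50% coinsurance on $4075 = $2037.50. Adding that to $4861.50 gives $6899, past the $4975 cap; owner pays only $4975 − $4861.50 = $113.50. Plan pays $4075 − $113.50 = $3961.50.

$3961.50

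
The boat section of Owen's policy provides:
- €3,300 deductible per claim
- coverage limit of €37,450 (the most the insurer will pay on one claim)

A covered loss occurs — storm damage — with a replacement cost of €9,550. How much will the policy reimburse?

€6,250

Subtract the deductible: €9,550 − €3,300 = €6,250.
€6,250 ≤ €37,450, so the limit doesn't bind; insurer pays €6,250.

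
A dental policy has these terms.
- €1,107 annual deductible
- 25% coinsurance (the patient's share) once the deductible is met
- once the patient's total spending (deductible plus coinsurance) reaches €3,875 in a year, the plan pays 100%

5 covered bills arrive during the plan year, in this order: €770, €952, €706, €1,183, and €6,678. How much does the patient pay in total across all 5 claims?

€3,402.50

Claim 1 — €770: fully absorbed by the deductible. Cost to patient: €770. OOP to date €770.
Claim 2 — €952: €337 finishes the deductible; €615 goes to coinsurance; patient's 25% is €153.75. Cost to patient: €490.75. OOP to date €1,260.75.
Claim 3 — €706: deductible already satisfied, so patient's share is 25% × €706 = €176.50. Patient pays €176.50; OOP now €1,437.25.
Claim 4 — €1,183: deductible met; 25% of €1,183 = €295.75. Patient pays €295.75; OOP now €1,733.
Claim 5 — €6,678: deductible met; 25% of €6,678 = €1,669.50. Patient pays €1,669.50; OOP now €3,402.50.
Summing the patient's payments: €770 + €490.75 + €176.50 + €295.75 + €1,669.50 = €3,402.50.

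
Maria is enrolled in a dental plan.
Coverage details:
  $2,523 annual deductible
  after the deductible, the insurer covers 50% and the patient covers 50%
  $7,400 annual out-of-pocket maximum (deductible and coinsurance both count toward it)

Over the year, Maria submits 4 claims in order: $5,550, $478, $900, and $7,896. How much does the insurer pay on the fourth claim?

Claim 1 — $5,550: deductible takes $2,523, $3,027 remains; coinsurance $3,027 × 50% = $1,513.50. Cost to patient: $4,036.50. OOP to date $4,036.50. Insurer: $5,550 − $4,036.50 = $1,513.50.
Claim 2 — $478: 50% coinsurance on $478 = $239. Patient owes $239 (running OOP $4,275.50). Plan pays $478 − $239 = $239.
Claim 3 — $900: deductible met; 50% of $900 = $450. Cost to patient: $450. OOP to date $4,725.50. Plan pays $900 − $450 = $450.
Claim 4 — $7,896: deductible already satisfied, so patient's share is 50% × $7,896 = $3,948. OOP would hit $8,673.50 > $7,400, so the cap limits the patient to $7,400 − $4,725.50 = $2,674.50. Plan pays $7,896 − $2,674.50 = $5,221.50.

$5,221.50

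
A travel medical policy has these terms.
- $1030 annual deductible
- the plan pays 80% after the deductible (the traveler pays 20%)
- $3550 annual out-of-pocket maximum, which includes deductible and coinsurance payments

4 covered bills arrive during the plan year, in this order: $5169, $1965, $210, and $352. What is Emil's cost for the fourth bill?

#1 ($5169): $1030 finishes the deductible; $4139 goes to coinsurance; 20% of $4139 = $827.80. Traveler owes $1857.80 (running OOP $1857.80).
#2 ($1965): deductible already satisfied, so traveler's share is 20% × $1965 = $393. Traveler pays $393; OOP now $2250.80.
#3 ($210): deductible already satisfied, so traveler's share is 20% × $210 = $42. Traveler pays $42; OOP now $2292.80.
#4 ($352): 20% coinsurance on $352 = $70.40. Traveler owes $70.40 (running OOP $2363.20).

$70.40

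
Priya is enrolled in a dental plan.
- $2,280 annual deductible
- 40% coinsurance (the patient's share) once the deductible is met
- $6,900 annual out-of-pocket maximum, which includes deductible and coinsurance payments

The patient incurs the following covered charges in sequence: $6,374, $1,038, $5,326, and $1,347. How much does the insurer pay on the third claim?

Bill 1, $6,374: deductible takes $2,280, $4,094 remains; 40% of $4,094 = $1,637.60. Patient owes $3,917.60 (running OOP $3,917.60). Insurer: $6,374 − $3,917.60 = $2,456.40.
Bill 2, $1,038: deductible met; 40% of $1,038 = $415.20. Cost to patient: $415.20. OOP to date $4,332.80. Insurer: $1,038 − $415.20 = $622.80.
Bill 3, $5,326: 40% coinsurance on $5,326 = $2,130.40. Patient owes $2,130.40 (running OOP $6,463.20). Plan pays $5,326 − $2,130.40 = $3,195.60.

$3,195.60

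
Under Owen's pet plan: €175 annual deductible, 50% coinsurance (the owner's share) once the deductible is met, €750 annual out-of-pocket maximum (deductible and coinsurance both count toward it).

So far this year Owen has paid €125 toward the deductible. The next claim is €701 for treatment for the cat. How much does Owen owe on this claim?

€125 of the €175 deductible is already met, leaving €50.
The remaining €651 (= €701 − €50) moves to coinsurance.
Coinsurance: €651 × 50% = €325.50.
That puts the owner's cost at €50 + €325.50 = €375.50 before any cap.
Year-to-date out-of-pocket becomes €125 + €375.50 = €500.50, still under the €750 maximum, so no cap applies.

€375.50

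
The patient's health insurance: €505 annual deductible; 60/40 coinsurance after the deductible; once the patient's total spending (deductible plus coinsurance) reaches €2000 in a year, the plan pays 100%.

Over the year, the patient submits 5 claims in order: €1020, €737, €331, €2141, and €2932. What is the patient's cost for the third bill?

€132.40

#1 (€1020): €505 to deductible, leaving €515; coinsurance €515 × 40% = €206. Patient owes €711 (running OOP €711).
#2 (€737): deductible already satisfied, so patient's share is 40% × €737 = €294.80. Patient pays €294.80; OOP now €1005.80.
#3 (€331): 40% coinsurance on €331 = €132.40. Patient pays €132.40; OOP now €1138.20.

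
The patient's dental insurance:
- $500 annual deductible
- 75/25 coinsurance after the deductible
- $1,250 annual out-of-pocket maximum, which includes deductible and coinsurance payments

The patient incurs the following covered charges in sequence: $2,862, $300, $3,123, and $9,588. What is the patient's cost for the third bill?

$84.50

Claim 1 ($2,862): $500 to deductible, leaving $2,362; 25% of $2,362 = $590.50. Cost to patient: $1,090.50. OOP to date $1,090.50.
Claim 2 ($300): 25% coinsurance on $300 = $75. Cost to patient: $75. OOP to date $1,165.50.
Claim 3 ($3,123): deductible already satisfied, so patient's share is 25% × $3,123 = $780.75. Adding that to $1,165.50 gives $1,946.25, past the $1,250 cap; patient pays only $1,250 − $1,165.50 = $84.50.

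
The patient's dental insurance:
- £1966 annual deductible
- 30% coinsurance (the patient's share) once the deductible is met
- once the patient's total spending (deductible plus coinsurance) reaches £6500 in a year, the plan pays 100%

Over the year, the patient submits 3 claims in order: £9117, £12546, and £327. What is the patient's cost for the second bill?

Claim 1 (£9117): £1966 to deductible, leaving £7151; 30% of £7151 = £2145.30. Patient owes £4111.30 (running OOP £4111.30).
Claim 2 (£12546): deductible already satisfied, so patient's share is 30% × £12546 = £3763.80. Adding that to £4111.30 gives £7875.10, past the £6500 cap; patient pays only £6500 − £4111.30 = £2388.70.

£2388.70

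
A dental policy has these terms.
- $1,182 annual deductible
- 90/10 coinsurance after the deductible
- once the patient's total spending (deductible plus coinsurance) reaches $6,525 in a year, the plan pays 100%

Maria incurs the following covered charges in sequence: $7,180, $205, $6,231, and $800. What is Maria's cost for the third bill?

$623.10

Claim 1 — $7,180: $1,182 finishes the deductible; $5,998 goes to coinsurance; coinsurance $5,998 × 10% = $599.80. Cost to patient: $1,781.80. OOP to date $1,781.80.
Claim 2 — $205: deductible met; 10% of $205 = $20.50. Cost to patient: $20.50. OOP to date $1,802.30.
Claim 3 — $6,231: 10% coinsurance on $6,231 = $623.10. Patient pays $623.10; OOP now $2,425.40.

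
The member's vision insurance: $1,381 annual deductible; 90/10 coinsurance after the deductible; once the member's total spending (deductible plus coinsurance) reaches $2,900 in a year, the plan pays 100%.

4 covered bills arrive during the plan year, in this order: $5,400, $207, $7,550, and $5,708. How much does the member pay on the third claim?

$755

Claim 1 — $5,400: $1,381 to deductible, leaving $4,019; member's 10% is $401.90. Member owes $1,782.90 (running OOP $1,782.90).
Claim 2 — $207: deductible already satisfied, so member's share is 10% × $207 = $20.70. Member pays $20.70; OOP now $1,803.60.
Claim 3 — $7,550: deductible already satisfied, so member's share is 10% × $7,550 = $755. Member pays $755; OOP now $2,558.60.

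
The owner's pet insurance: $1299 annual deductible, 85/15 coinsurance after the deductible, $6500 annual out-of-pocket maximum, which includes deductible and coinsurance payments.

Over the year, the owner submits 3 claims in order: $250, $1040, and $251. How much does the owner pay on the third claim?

$45.30

Claim 1 ($250): all of it applies to the deductible. Owner owes $250 (running OOP $250).
Claim 2 ($1040): fully absorbed by the deductible. Owner owes $1040 (running OOP $1290).
Claim 3 ($251): deductible takes $9, $242 remains; coinsurance $242 × 15% = $36.30. Owner owes $45.30 (running OOP $1335.30).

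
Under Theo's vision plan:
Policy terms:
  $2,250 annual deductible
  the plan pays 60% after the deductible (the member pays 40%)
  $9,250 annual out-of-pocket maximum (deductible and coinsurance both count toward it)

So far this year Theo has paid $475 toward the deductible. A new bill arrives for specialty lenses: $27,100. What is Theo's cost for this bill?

$475 of the $2,250 deductible is already met, leaving $1,775.
After the $1,775 deductible portion, $27,100 − $1,775 = $25,325 is subject to coinsurance.
40% of $25,325 = $10,130 falls to the member.
So the member owes $1,775 + $10,130 = $11,905 before any cap.
That would bring total out-of-pocket to $12,380, past the $9,250 cap. The member is capped at $9,250 − $475 = $8,775 on this claim.

$8,775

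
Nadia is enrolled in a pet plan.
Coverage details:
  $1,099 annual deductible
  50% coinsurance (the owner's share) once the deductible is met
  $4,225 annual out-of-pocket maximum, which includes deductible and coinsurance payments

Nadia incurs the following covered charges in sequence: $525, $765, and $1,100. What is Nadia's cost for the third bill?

Bill 1, $525: fully absorbed by the deductible. Cost to owner: $525. OOP to date $525.
Bill 2, $765: $574 to deductible, leaving $191; coinsurance $191 × 50% = $95.50. Cost to owner: $669.50. OOP to date $1,194.50.
Bill 3, $1,100: deductible already satisfied, so owner's share is 50% × $1,100 = $550. Owner pays $550; OOP now $1,744.50.

$550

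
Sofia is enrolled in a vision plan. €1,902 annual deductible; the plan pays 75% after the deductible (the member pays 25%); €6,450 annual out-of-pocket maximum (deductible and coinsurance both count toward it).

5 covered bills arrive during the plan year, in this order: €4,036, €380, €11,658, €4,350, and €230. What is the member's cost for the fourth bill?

Claim 1 (€4,036): €1,902 to deductible, leaving €2,134; member's 25% is €533.50. Member owes €2,435.50 (running OOP €2,435.50).
Claim 2 (€380): deductible already satisfied, so member's share is 25% × €380 = €95. Cost to member: €95. OOP to date €2,530.50.
Claim 3 (€11,658): 25% coinsurance on €11,658 = €2,914.50. Member owes €2,914.50 (running OOP €5,445).
Claim 4 (€4,350): deductible met; 25% of €4,350 = €1,087.50. OOP would hit €6,532.50 > €6,450, so the cap limits the member to €6,450 − €5,445 = €1,005.

€1,005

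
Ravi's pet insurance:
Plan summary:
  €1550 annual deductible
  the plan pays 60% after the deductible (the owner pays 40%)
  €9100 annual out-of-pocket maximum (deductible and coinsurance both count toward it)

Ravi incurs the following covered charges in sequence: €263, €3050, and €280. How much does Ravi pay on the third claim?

Claim 1 (€263): fully absorbed by the deductible. Owner pays €263; OOP now €263.
Claim 2 (€3050): €1287 to deductible, leaving €1763; 40% of €1763 = €705.20. Cost to owner: €1992.20. OOP to date €2255.20.
Claim 3 (€280): deductible met; 40% of €280 = €112. Cost to owner: €112. OOP to date €2367.20.

€112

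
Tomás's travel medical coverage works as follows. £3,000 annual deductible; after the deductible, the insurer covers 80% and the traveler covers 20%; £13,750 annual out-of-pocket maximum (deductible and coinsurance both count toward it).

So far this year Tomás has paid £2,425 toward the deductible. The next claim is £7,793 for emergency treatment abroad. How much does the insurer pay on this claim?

£2,425 of the £3,000 deductible is already met, leaving £575.
The remaining £7,218 (= £7,793 − £575) moves to coinsurance.
Coinsurance: £7,218 × 20% = £1,443.60.
That puts the traveler's cost at £575 + £1,443.60 = £2,018.60 before any cap.
Cumulative spending £2,425 + £2,018.60 = £4,443.60 stays under the £13,750 maximum.
The insurer covers the remainder: £7,793 − £2,018.60 = £5,774.40.

£5,774.40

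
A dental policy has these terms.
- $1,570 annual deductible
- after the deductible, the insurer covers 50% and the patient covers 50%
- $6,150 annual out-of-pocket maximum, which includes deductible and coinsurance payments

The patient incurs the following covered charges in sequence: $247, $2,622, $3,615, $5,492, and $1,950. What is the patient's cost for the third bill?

$1,807.50

#1 ($247): fully absorbed by the deductible. Cost to patient: $247. OOP to date $247.
#2 ($2,622): deductible takes $1,323, $1,299 remains; coinsurance $1,299 × 50% = $649.50. Patient owes $1,972.50 (running OOP $2,219.50).
#3 ($3,615): deductible already satisfied, so patient's share is 50% × $3,615 = $1,807.50. Cost to patient: $1,807.50. OOP to date $4,027.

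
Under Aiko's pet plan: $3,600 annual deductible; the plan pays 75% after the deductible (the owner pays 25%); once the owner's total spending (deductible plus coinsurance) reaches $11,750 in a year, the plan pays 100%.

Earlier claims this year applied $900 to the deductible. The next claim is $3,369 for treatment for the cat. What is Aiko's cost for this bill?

Remaining deductible: $3,600 − $900 = $2,700.
The remaining $669 (= $3,369 − $2,700) moves to coinsurance.
25% of $669 = $167.25 falls to the owner.
That puts the owner's cost at $2,700 + $167.25 = $2,867.25 before any cap.
Total out-of-pocket so far would be $900 + $2,867.25 = $3,767.25, below the $11,750 cap — no reduction.

$2,867.25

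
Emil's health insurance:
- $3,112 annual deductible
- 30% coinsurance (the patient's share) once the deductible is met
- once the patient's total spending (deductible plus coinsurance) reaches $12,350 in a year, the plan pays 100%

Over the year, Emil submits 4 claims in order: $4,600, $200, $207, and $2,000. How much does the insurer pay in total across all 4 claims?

#1 ($4,600): deductible takes $3,112, $1,488 remains; coinsurance $1,488 × 30% = $446.40. Patient owes $3,558.40 (running OOP $3,558.40). Insurer: $4,600 − $3,558.40 = $1,041.60.
#2 ($200): deductible already satisfied, so patient's share is 30% × $200 = $60. Cost to patient: $60. OOP to date $3,618.40. Plan pays $200 − $60 = $140.
#3 ($207): 30% coinsurance on $207 = $62.10. Patient pays $62.10; OOP now $3,680.50. Insurer: $207 − $62.10 = $144.90.
#4 ($2,000): deductible met; 30% of $2,000 = $600. Patient pays $600; OOP now $4,280.50. Insurer: $2,000 − $600 = $1,400.
Insurer total = bills − patient's total = $7,007 − $4,280.50 = $2,726.50.

$2,726.50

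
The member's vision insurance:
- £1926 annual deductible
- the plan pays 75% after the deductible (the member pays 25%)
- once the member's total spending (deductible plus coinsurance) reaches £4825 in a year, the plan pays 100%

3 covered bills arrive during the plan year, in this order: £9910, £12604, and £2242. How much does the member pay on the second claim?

£903

#1 (£9910): £1926 finishes the deductible; £7984 goes to coinsurance; member's 25% is £1996. Cost to member: £3922. OOP to date £3922.
#2 (£12604): deductible already satisfied, so member's share is 25% × £12604 = £3151. OOP would hit £7073 > £4825, so the cap limits the member to £4825 − £3922 = £903.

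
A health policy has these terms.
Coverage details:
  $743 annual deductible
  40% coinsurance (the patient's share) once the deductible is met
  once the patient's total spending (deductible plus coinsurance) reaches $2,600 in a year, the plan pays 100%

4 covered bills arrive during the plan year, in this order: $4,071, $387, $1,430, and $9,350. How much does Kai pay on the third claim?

$371

Claim 1 ($4,071): deductible takes $743, $3,328 remains; 40% of $3,328 = $1,331.20. Patient owes $2,074.20 (running OOP $2,074.20).
Claim 2 ($387): deductible met; 40% of $387 = $154.80. Patient owes $154.80 (running OOP $2,229).
Claim 3 ($1,430): deductible met; 40% of $1,430 = $572. OOP would hit $2,801 > $2,600, so the cap limits the patient to $2,600 − $2,229 = $371.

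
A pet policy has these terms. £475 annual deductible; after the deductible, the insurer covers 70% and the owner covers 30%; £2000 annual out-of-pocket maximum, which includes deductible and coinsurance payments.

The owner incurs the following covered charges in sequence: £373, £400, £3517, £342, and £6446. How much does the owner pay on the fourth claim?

£102.60

#1 (£373): fully absorbed by the deductible. Owner pays £373; OOP now £373.
#2 (£400): deductible takes £102, £298 remains; owner's 30% is £89.40. Owner owes £191.40 (running OOP £564.40).
#3 (£3517): deductible already satisfied, so owner's share is 30% × £3517 = £1055.10. Cost to owner: £1055.10. OOP to date £1619.50.
#4 (£342): deductible met; 30% of £342 = £102.60. Owner pays £102.60; OOP now £1722.10.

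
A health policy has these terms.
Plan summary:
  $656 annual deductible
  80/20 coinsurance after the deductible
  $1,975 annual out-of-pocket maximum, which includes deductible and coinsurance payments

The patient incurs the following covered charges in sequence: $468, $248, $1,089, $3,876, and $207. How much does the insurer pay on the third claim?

$871.20

Claim 1 — $468: entire amount goes to the deductible. Patient owes $468 (running OOP $468). Insurer: $468 − $468 = $0.
Claim 2 — $248: deductible takes $188, $60 remains; coinsurance $60 × 20% = $12. Patient pays $200; OOP now $668. Plan pays $248 − $200 = $48.
Claim 3 — $1,089: 20% coinsurance on $1,089 = $217.80. Patient pays $217.80; OOP now $885.80. Insurer: $1,089 − $217.80 = $871.20.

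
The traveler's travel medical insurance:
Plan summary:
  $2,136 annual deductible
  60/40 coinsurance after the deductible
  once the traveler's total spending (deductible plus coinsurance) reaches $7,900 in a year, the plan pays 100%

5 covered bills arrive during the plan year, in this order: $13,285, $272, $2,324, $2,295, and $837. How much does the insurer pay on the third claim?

$1,394.40

Claim 1 — $13,285: $2,136 finishes the deductible; $11,149 goes to coinsurance; 40% of $11,149 = $4,459.60. Traveler owes $6,595.60 (running OOP $6,595.60). Insurer: $13,285 − $6,595.60 = $6,689.40.
Claim 2 — $272: deductible met; 40% of $272 = $108.80. Traveler owes $108.80 (running OOP $6,704.40). Plan pays $272 − $108.80 = $163.20.
Claim 3 — $2,324: deductible already satisfied, so traveler's share is 40% × $2,324 = $929.60. Traveler pays $929.60; OOP now $7,634. Plan pays $2,324 − $929.60 = $1,394.40.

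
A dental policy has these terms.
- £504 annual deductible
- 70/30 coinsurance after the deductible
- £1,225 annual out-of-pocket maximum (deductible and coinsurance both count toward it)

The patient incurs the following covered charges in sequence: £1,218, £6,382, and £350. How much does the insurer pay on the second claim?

£5,875.20

#1 (£1,218): deductible takes £504, £714 remains; patient's 30% is £214.20. Patient owes £718.20 (running OOP £718.20). Plan pays £1,218 − £718.20 = £499.80.
#2 (£6,382): deductible met; 30% of £6,382 = £1,914.60. Adding that to £718.20 gives £2,632.80, past the £1,225 cap; patient pays only £1,225 − £718.20 = £506.80. Insurer: £6,382 − £506.80 = £5,875.20.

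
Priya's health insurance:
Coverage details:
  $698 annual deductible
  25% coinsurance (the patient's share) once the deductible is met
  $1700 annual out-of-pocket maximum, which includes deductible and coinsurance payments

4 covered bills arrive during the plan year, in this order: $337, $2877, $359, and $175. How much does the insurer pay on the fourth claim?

Bill 1, $337: all of it applies to the deductible. Patient pays $337; OOP now $337. Insurer: $337 − $337 = $0.
Bill 2, $2877: deductible takes $361, $2516 remains; coinsurance $2516 × 25% = $629. Patient pays $990; OOP now $1327. Plan pays $2877 − $990 = $1887.
Bill 3, $359: 25% coinsurance on $359 = $89.75. Cost to patient: $89.75. OOP to date $1416.75. Plan pays $359 − $89.75 = $269.25.
Bill 4, $175: 25% coinsurance on $175 = $43.75. Patient pays $43.75; OOP now $1460.50. Insurer: $175 − $43.75 = $131.25.

$131.25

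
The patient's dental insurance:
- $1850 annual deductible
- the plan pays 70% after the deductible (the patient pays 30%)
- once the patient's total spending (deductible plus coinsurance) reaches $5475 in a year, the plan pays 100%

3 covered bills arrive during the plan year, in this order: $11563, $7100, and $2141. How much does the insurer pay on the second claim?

Claim 1 — $11563: $1850 finishes the deductible; $9713 goes to coinsurance; patient's 30% is $2913.90. Patient owes $4763.90 (running OOP $4763.90). Insurer: $11563 − $4763.90 = $6799.10.
Claim 2 — $7100: deductible met; 30% of $7100 = $2130. OOP would hit $6893.90 > $5475, so the cap limits the patient to $5475 − $4763.90 = $711.10. Insurer: $7100 − $711.10 = $6388.90.

$6388.90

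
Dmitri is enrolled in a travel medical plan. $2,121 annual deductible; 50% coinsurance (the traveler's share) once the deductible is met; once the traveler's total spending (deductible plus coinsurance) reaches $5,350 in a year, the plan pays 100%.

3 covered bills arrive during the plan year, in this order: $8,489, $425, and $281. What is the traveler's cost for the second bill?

#1 ($8,489): $2,121 to deductible, leaving $6,368; 50% of $6,368 = $3,184. Cost to traveler: $5,305. OOP to date $5,305.
#2 ($425): 50% coinsurance on $425 = $212.50. That would push OOP to $5,517.50, over the $5,350 cap, so traveler pays $5,350 − $5,305 = $45.

$45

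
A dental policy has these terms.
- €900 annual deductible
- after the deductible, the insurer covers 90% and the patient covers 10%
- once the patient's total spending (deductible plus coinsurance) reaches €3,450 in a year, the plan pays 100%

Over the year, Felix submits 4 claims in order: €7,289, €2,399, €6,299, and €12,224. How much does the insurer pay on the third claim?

€5,669.10

Claim 1 — €7,289: deductible takes €900, €6,389 remains; patient's 10% is €638.90. Patient pays €1,538.90; OOP now €1,538.90. Insurer: €7,289 − €1,538.90 = €5,750.10.
Claim 2 — €2,399: deductible met; 10% of €2,399 = €239.90. Cost to patient: €239.90. OOP to date €1,778.80. Insurer: €2,399 − €239.90 = €2,159.10.
Claim 3 — €6,299: deductible met; 10% of €6,299 = €629.90. Patient pays €629.90; OOP now €2,408.70. Insurer: €6,299 − €629.90 = €5,669.10.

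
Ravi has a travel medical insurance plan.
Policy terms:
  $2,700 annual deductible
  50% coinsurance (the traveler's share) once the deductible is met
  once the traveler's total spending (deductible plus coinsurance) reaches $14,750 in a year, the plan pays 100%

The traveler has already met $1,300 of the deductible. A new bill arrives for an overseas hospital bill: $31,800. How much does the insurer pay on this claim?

$1,300 of the $2,700 deductible is already met, leaving $1,400.
The remaining $30,400 (= $31,800 − $1,400) moves to coinsurance.
50% of $30,400 = $15,200 falls to the traveler.
That puts the traveler's cost at $1,400 + $15,200 = $16,600 before any cap.
That would bring total out-of-pocket to $17,900, past the $14,750 cap. The traveler is capped at $14,750 − $1,300 = $13,450 on this claim.
The plan picks up $31,800 − $13,450 = $18,350.

$18,350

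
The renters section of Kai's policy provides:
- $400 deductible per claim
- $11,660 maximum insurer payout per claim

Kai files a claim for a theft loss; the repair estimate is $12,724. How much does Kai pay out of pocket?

$1,064

After the deductible, $12,724 − $400 = $12,324 remains.
Since $12,324 > $11,660, the payout is capped at $11,660.
Out of pocket: $12,724 − $11,660 = $1,064.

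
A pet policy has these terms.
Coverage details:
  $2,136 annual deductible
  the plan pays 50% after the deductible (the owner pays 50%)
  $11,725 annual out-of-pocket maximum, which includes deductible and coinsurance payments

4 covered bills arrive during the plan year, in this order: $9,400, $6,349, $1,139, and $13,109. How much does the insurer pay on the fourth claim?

Claim 1 — $9,400: $2,136 finishes the deductible; $7,264 goes to coinsurance; owner's 50% is $3,632. Owner pays $5,768; OOP now $5,768. Plan pays $9,400 − $5,768 = $3,632.
Claim 2 — $6,349: 50% coinsurance on $6,349 = $3,174.50. Owner owes $3,174.50 (running OOP $8,942.50). Plan pays $6,349 − $3,174.50 = $3,174.50.
Claim 3 — $1,139: deductible already satisfied, so owner's share is 50% × $1,139 = $569.50. Owner owes $569.50 (running OOP $9,512). Plan pays $1,139 − $569.50 = $569.50.
Claim 4 — $13,109: deductible met; 50% of $13,109 = $6,554.50. Adding that to $9,512 gives $16,066.50, past the $11,725 cap; owner pays only $11,725 − $9,512 = $2,213. Plan pays $13,109 − $2,213 = $10,896.

$10,896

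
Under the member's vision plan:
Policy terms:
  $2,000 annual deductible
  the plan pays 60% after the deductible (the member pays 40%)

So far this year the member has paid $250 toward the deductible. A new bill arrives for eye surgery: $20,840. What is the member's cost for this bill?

$9,386

$250 of the $2,000 deductible is already met, leaving $1,750.
After the $1,750 deductible portion, $20,840 − $1,750 = $19,090 is subject to coinsurance.
Coinsurance: $19,090 × 40% = $7,636.
That puts the member's cost at $1,750 + $7,636 = $9,386.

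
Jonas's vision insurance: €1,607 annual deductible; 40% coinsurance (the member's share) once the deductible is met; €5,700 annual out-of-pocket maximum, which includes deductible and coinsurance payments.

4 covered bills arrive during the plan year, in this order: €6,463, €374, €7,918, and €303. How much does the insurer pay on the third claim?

€5,917

Claim 1 — €6,463: €1,607 to deductible, leaving €4,856; member's 40% is €1,942.40. Cost to member: €3,549.40. OOP to date €3,549.40. Insurer: €6,463 − €3,549.40 = €2,913.60.
Claim 2 — €374: deductible already satisfied, so member's share is 40% × €374 = €149.60. Member pays €149.60; OOP now €3,699. Plan pays €374 − €149.60 = €224.40.
Claim 3 — €7,918: 40% coinsurance on €7,918 = €3,167.20. That would push OOP to €6,866.20, over the €5,700 cap, so member pays €5,700 − €3,699 = €2,001. Plan pays €7,918 − €2,001 = €5,917.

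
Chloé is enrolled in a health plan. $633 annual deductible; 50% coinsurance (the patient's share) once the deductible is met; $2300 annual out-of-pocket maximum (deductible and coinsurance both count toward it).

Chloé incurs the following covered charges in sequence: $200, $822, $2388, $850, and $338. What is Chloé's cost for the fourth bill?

Claim 1 — $200: entire amount goes to the deductible. Cost to patient: $200. OOP to date $200.
Claim 2 — $822: $433 to deductible, leaving $389; patient's 50% is $194.50. Patient pays $627.50; OOP now $827.50.
Claim 3 — $2388: deductible already satisfied, so patient's share is 50% × $2388 = $1194. Patient pays $1194; OOP now $2021.50.
Claim 4 — $850: deductible already satisfied, so patient's share is 50% × $850 = $425. Adding that to $2021.50 gives $2446.50, past the $2300 cap; patient pays only $2300 − $2021.50 = $278.50.

$278.50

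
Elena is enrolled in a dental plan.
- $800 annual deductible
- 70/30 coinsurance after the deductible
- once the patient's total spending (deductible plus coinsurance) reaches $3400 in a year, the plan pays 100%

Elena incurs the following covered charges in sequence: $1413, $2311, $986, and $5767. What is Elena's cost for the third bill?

Claim 1 — $1413: $800 finishes the deductible; $613 goes to coinsurance; coinsurance $613 × 30% = $183.90. Cost to patient: $983.90. OOP to date $983.90.
Claim 2 — $2311: deductible met; 30% of $2311 = $693.30. Patient owes $693.30 (running OOP $1677.20).
Claim 3 — $986: deductible already satisfied, so patient's share is 30% × $986 = $295.80. Patient owes $295.80 (running OOP $1973).

$295.80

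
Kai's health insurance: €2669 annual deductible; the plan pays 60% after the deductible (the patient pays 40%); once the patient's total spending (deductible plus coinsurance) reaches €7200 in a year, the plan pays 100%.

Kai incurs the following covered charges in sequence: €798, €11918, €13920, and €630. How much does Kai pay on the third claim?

Claim 1 — €798: fully absorbed by the deductible. Patient pays €798; OOP now €798.
Claim 2 — €11918: €1871 to deductible, leaving €10047; 40% of €10047 = €4018.80. Cost to patient: €5889.80. OOP to date €6687.80.
Claim 3 — €13920: deductible met; 40% of €13920 = €5568. Adding that to €6687.80 gives €12255.80, past the €7200 cap; patient pays only €7200 − €6687.80 = €512.20.

€512.20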